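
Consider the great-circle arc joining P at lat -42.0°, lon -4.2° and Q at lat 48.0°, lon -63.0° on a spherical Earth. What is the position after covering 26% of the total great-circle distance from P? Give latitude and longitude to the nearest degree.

Convert each endpoint to a unit vector on the sphere (x = cos φ cos λ, y = cos φ sin λ, z = sin φ).
The central angle between the endpoints is δ = arccos(p₁·p₂) ≈ 1.813 rad (103.9°).
Interpolate at f = 0.26 with slerp weights a = sin((1−f)δ)/sin δ ≈ 1.003, b = sin(fδ)/sin δ ≈ 0.468.
p = a·p₁ + b·p₂ ≈ (0.885, -0.333, -0.324); φ = arcsin(p_z) ≈ -18.88°, λ = atan2(p_y, p_x) ≈ -20.63°.

≈ lat -19°, lon -21°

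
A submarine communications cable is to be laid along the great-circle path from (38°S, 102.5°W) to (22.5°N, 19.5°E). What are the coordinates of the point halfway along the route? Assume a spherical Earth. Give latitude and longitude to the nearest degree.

≈ (16°S, 33°W)

The haversine formula gives a central angle δ ≈ 2.241 rad (128.4°) between the endpoints.
Interpolate at f = 1/2 with slerp weights a = sin((1−f)δ)/sin δ ≈ 1.149, b = sin(fδ)/sin δ ≈ 1.149.
p = a·p₁ + b·p₂ ≈ (0.805, -0.530, -0.268); φ = arcsin(p_z) ≈ -15.53°, λ = atan2(p_y, p_x) ≈ -33.35°.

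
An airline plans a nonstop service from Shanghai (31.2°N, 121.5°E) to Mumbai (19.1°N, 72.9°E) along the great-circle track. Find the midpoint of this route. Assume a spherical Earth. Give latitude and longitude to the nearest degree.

≈ 27°N, 96°E

Convert each endpoint to a unit vector on the sphere (x = cos φ cos λ, y = cos φ sin λ, z = sin φ).
The central angle between the endpoints is δ = arccos(p₁·p₂) ≈ 0.790 rad (45.2°).
Interpolate at f = 1/2 with slerp weights a = sin((1−f)δ)/sin δ ≈ 0.542, b = sin(fδ)/sin δ ≈ 0.542.
p = a·p₁ + b·p₂ ≈ (-0.092, 0.884, 0.458); φ = arcsin(p_z) ≈ 27.25°, λ = atan2(p_y, p_x) ≈ 95.91°.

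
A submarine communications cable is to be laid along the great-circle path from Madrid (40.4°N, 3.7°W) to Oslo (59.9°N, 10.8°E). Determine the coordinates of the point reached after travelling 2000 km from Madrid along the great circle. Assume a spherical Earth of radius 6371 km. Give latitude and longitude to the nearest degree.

≈ (57°N, 7°E)

The haversine formula gives a central angle δ ≈ 0.375 rad (21.5°) between the endpoints. The total great-circle distance is δ·R ≈ 0.375 × 6371 ≈ 2390 km, so the target fraction is f = 2000/2390 ≈ 0.837.
Interpolate at f ≈ 0.837 with slerp weights a = sin((1−f)δ)/sin δ ≈ 0.167, b = sin(fδ)/sin δ ≈ 0.843.
p = a·p₁ + b·p₂ ≈ (0.542, 0.071, 0.837); φ = arcsin(p_z) ≈ 56.86°, λ = atan2(p_y, p_x) ≈ 7.46°.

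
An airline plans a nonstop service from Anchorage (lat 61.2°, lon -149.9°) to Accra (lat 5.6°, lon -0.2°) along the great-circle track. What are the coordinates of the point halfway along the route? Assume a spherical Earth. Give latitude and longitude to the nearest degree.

≈ lat 57°, lon -23°

The haversine formula gives a central angle δ ≈ 1.905 rad (109.2°) between the endpoints.
Interpolate at f = 1/2 with slerp weights a = sin((1−f)δ)/sin δ ≈ 0.863, b = sin(fδ)/sin δ ≈ 0.863.
p = a·p₁ + b·p₂ ≈ (0.499, -0.211, 0.840); φ = arcsin(p_z) ≈ 57.18°, λ = atan2(p_y, p_x) ≈ -22.96°.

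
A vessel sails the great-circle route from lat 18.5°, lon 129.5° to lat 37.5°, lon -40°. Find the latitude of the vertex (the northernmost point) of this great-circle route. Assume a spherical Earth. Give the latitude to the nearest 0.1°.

The great circle lies in the plane with unit normal n̂ = (p₁ × p₂)/|p₁ × p₂|.
Here n̂_z ≈ -0.164; the vertex latitude is φ_max = arccos|n̂_z| ≈ 80.6°.
Check via Clairaut: cos φ_max = |cos φ₁| · sin C = cos(18.5°)·sin(9.9°) ≈ 0.164, again giving ≈ 80.6°.

≈ 80.6°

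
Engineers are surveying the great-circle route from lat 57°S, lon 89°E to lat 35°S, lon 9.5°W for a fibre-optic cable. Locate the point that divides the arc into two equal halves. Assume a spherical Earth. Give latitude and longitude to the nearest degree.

≈ lat 57°S, lon 27°E

From cos δ = sin φ₁ sin φ₂ + cos φ₁ cos φ₂ cos Δλ, the central angle is δ ≈ 1.143 rad (65.5°).
Interpolate at f = 1/2 with slerp weights a = sin((1−f)δ)/sin δ ≈ 0.594, b = sin(fδ)/sin δ ≈ 0.594.
p = a·p₁ + b·p₂ ≈ (0.486, 0.243, -0.839); φ = arcsin(p_z) ≈ -57.08°, λ = atan2(p_y, p_x) ≈ 26.60°.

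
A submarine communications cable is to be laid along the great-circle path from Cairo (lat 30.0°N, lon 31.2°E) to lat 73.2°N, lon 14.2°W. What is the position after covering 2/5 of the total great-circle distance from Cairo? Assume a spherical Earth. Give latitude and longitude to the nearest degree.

≈ lat 49°N, lon 23°E

The haversine formula gives a central angle δ ≈ 0.857 rad (49.1°) between the endpoints.
Interpolate at f = 2/5 with slerp weights a = sin((1−f)δ)/sin δ ≈ 0.651, b = sin(fδ)/sin δ ≈ 0.445.
p = a·p₁ + b·p₂ ≈ (0.607, 0.260, 0.751); φ = arcsin(p_z) ≈ 48.69°, λ = atan2(p_y, p_x) ≈ 23.23°.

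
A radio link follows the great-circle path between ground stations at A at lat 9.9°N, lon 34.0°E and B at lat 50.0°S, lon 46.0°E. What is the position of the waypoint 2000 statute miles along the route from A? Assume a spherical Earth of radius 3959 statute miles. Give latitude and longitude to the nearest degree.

Write both endpoints as unit vectors p₁, p₂ with components (cos φ cos λ, cos φ sin λ, sin φ).
The central angle between the endpoints is δ = arccos(p₁·p₂) ≈ 1.061 rad (60.8°). The total great-circle distance is δ·R ≈ 1.061 × 3959 ≈ 4202 mi, so the target fraction is f = 2000/4202 ≈ 0.476.
Interpolate at f ≈ 0.476 with slerp weights a = sin((1−f)δ)/sin δ ≈ 0.605, b = sin(fδ)/sin δ ≈ 0.554.
p = a·p₁ + b·p₂ ≈ (0.741, 0.589, -0.321); φ = arcsin(p_z) ≈ -18.70°, λ = atan2(p_y, p_x) ≈ 38.49°.

≈ lat 19°S, lon 38°E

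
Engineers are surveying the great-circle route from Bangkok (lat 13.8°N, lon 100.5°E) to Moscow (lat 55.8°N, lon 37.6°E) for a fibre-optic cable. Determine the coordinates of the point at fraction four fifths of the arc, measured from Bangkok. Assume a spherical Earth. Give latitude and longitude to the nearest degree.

Write both endpoints as unit vectors p₁, p₂ with components (cos φ cos λ, cos φ sin λ, sin φ).
The central angle between the endpoints is δ = arccos(p₁·p₂) ≈ 1.109 rad (63.5°).
Interpolate at f = 4/5 with slerp weights a = sin((1−f)δ)/sin δ ≈ 0.246, b = sin(fδ)/sin δ ≈ 0.866.
p = a·p₁ + b·p₂ ≈ (0.342, 0.532, 0.775); φ = arcsin(p_z) ≈ 50.79°, λ = atan2(p_y, p_x) ≈ 57.23°.

≈ lat 51°N, lon 57°E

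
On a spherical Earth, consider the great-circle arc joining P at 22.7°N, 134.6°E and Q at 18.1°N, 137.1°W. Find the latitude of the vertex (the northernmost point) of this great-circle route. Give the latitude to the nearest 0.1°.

≈ 27.6°N

The great circle lies in the plane with unit normal n̂ = (p₁ × p₂)/|p₁ × p₂|.
Here n̂_z ≈ +0.886; the vertex latitude is φ_max = arccos|n̂_z| ≈ 27.6°.
Check via Clairaut: cos φ_max = |cos φ₁| · sin C = cos(22.7°)·sin(73.8°) ≈ 0.886, again giving ≈ 27.6°.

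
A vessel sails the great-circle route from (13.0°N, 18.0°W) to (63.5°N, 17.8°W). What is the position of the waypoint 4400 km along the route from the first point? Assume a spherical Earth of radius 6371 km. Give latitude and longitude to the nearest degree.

≈ (53°N, 18°W)

Write both endpoints as unit vectors p₁, p₂ with components (cos φ cos λ, cos φ sin λ, sin φ).
The central angle between the endpoints is δ = arccos(p₁·p₂) ≈ 0.881 rad (50.5°). The total great-circle distance is δ·R ≈ 0.881 × 6371 ≈ 5615 km, so the target fraction is f = 4400/5615 ≈ 0.784.
Interpolate at f ≈ 0.784 with slerp weights a = sin((1−f)δ)/sin δ ≈ 0.246, b = sin(fδ)/sin δ ≈ 0.826.
p = a·p₁ + b·p₂ ≈ (0.578, -0.187, 0.794); φ = arcsin(p_z) ≈ 52.57°, λ = atan2(p_y, p_x) ≈ -17.88°.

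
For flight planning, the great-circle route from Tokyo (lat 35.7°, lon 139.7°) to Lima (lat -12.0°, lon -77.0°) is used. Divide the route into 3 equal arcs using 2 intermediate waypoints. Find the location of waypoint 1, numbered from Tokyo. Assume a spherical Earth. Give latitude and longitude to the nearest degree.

≈ lat 42°, lon -160°

From cos δ = sin φ₁ sin φ₂ + cos φ₁ cos φ₂ cos Δλ, the central angle is δ ≈ 2.431 rad (139.3°).
Interpolate at f = 1/3 with slerp weights a = sin((1−f)δ)/sin δ ≈ 1.532, b = sin(fδ)/sin δ ≈ 1.111.
p = a·p₁ + b·p₂ ≈ (-0.704, -0.255, 0.663); φ = arcsin(p_z) ≈ 41.51°, λ = atan2(p_y, p_x) ≈ -160.12°.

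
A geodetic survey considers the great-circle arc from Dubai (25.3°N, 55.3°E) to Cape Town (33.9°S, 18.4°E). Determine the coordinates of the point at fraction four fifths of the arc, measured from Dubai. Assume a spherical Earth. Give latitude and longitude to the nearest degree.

≈ 22°S, 27°E

The haversine formula gives a central angle δ ≈ 1.201 rad (68.8°) between the endpoints.
Interpolate at f = 4/5 with slerp weights a = sin((1−f)δ)/sin δ ≈ 0.255, b = sin(fδ)/sin δ ≈ 0.879.
p = a·p₁ + b·p₂ ≈ (0.824, 0.420, -0.381); φ = arcsin(p_z) ≈ -22.41°, λ = atan2(p_y, p_x) ≈ 27.02°.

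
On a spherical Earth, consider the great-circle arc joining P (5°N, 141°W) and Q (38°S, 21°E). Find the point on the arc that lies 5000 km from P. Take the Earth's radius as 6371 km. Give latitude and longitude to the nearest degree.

≈ (36°S, 120°W)

Convert each endpoint to a unit vector on the sphere (x = cos φ cos λ, y = cos φ sin λ, z = sin φ).
The central angle between the endpoints is δ = arccos(p₁·p₂) ≈ 2.499 rad (143.2°). The total great-circle distance is δ·R ≈ 2.499 × 6371 ≈ 15918 km, so the target fraction is f = 5000/15918 ≈ 0.314.
Interpolate at f ≈ 0.314 with slerp weights a = sin((1−f)δ)/sin δ ≈ 1.651, b = sin(fδ)/sin δ ≈ 1.178.
p = a·p₁ + b·p₂ ≈ (-0.411, -0.702, -0.582); φ = arcsin(p_z) ≈ -35.57°, λ = atan2(p_y, p_x) ≈ -120.34°.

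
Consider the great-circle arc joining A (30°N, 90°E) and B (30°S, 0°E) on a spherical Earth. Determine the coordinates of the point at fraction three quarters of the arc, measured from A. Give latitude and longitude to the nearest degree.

≈ (16°S, 24°E)

Convert each endpoint to a unit vector on the sphere (x = cos φ cos λ, y = cos φ sin λ, z = sin φ).
The central angle between the endpoints is δ = arccos(p₁·p₂) ≈ 1.823 rad (104.5°).
Interpolate at f = 3/4 with slerp weights a = sin((1−f)δ)/sin δ ≈ 0.455, b = sin(fδ)/sin δ ≈ 1.012.
p = a·p₁ + b·p₂ ≈ (0.876, 0.394, -0.278); φ = arcsin(p_z) ≈ -16.17°, λ = atan2(p_y, p_x) ≈ 24.20°.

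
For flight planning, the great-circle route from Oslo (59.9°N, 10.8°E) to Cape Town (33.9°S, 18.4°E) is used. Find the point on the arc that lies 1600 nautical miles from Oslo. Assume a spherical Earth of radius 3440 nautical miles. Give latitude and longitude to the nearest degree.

The haversine formula gives a central angle δ ≈ 1.641 rad (94.0°) between the endpoints. The total great-circle distance is δ·R ≈ 1.641 × 3440 ≈ 5644 nmi, so the target fraction is f = 1600/5644 ≈ 0.283.
Interpolate at f ≈ 0.283 with slerp weights a = sin((1−f)δ)/sin δ ≈ 0.925, b = sin(fδ)/sin δ ≈ 0.450.
p = a·p₁ + b·p₂ ≈ (0.810, 0.205, 0.550); φ = arcsin(p_z) ≈ 33.34°, λ = atan2(p_y, p_x) ≈ 14.19°.

≈ 33°N, 14°E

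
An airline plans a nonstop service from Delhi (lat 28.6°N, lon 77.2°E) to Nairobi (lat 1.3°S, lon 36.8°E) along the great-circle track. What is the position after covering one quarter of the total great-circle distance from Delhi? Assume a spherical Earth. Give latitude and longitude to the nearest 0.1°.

≈ lat 21.9°N, lon 65.9°E

Convert each endpoint to a unit vector on the sphere (x = cos φ cos λ, y = cos φ sin λ, z = sin φ).
The central angle between the endpoints is δ = arccos(p₁·p₂) ≈ 0.853 rad (48.9°).
Interpolate at f = 1/4 with slerp weights a = sin((1−f)δ)/sin δ ≈ 0.793, b = sin(fδ)/sin δ ≈ 0.281.
p = a·p₁ + b·p₂ ≈ (0.379, 0.847, 0.373); φ = arcsin(p_z) ≈ 21.90°, λ = atan2(p_y, p_x) ≈ 65.88°.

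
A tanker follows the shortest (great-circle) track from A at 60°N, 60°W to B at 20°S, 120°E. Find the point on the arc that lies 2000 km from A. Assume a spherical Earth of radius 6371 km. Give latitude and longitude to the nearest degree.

The haversine formula gives a central angle δ ≈ 2.443 rad (140.0°) between the endpoints. The total great-circle distance is δ·R ≈ 2.443 × 6371 ≈ 15567 km, so the target fraction is f = 2000/15567 ≈ 0.128.
Interpolate at f ≈ 0.128 with slerp weights a = sin((1−f)δ)/sin δ ≈ 1.319, b = sin(fδ)/sin δ ≈ 0.480.
p = a·p₁ + b·p₂ ≈ (0.104, -0.180, 0.978); φ = arcsin(p_z) ≈ 77.99°, λ = atan2(p_y, p_x) ≈ -60.00°.

≈ 78°N, 60°W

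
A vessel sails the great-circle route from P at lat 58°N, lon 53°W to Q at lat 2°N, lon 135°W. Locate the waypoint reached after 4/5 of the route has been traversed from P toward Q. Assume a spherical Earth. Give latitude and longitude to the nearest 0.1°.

From cos δ = sin φ₁ sin φ₂ + cos φ₁ cos φ₂ cos Δλ, the central angle is δ ≈ 1.467 rad (84.1°).
Interpolate at f = 4/5 with slerp weights a = sin((1−f)δ)/sin δ ≈ 0.291, b = sin(fδ)/sin δ ≈ 0.927.
p = a·p₁ + b·p₂ ≈ (-0.562, -0.778, 0.279); φ = arcsin(p_z) ≈ 16.20°, λ = atan2(p_y, p_x) ≈ -125.86°.

≈ lat 16.2°N, lon 125.9°W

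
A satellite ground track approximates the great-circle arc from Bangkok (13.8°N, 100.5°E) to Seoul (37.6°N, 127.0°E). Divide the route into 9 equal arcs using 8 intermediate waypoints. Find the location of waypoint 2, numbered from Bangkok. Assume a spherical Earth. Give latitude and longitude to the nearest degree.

Convert each endpoint to a unit vector on the sphere (x = cos φ cos λ, y = cos φ sin λ, z = sin φ).
The central angle between the endpoints is δ = arccos(p₁·p₂) ≈ 0.584 rad (33.5°).
Interpolate at f = 2/9 with slerp weights a = sin((1−f)δ)/sin δ ≈ 0.796, b = sin(fδ)/sin δ ≈ 0.235.
p = a·p₁ + b·p₂ ≈ (-0.253, 0.908, 0.333); φ = arcsin(p_z) ≈ 19.45°, λ = atan2(p_y, p_x) ≈ 105.55°.

≈ (19°N, 106°E)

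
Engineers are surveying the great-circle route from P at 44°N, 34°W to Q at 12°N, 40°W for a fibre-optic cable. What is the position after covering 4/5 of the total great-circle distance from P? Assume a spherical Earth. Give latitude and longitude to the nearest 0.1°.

The haversine formula gives a central angle δ ≈ 0.566 rad (32.4°) between the endpoints.
Interpolate at f = 4/5 with slerp weights a = sin((1−f)δ)/sin δ ≈ 0.211, b = sin(fδ)/sin δ ≈ 0.816.
p = a·p₁ + b·p₂ ≈ (0.737, -0.598, 0.316); φ = arcsin(p_z) ≈ 18.42°, λ = atan2(p_y, p_x) ≈ -39.04°.

≈ 18.4°N, 39.0°W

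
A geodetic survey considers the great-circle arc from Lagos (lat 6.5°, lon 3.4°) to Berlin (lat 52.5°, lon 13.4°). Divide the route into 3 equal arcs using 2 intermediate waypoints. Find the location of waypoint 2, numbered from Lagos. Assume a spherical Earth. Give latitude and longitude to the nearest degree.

Convert each endpoint to a unit vector on the sphere (x = cos φ cos λ, y = cos φ sin λ, z = sin φ).
The central angle between the endpoints is δ = arccos(p₁·p₂) ≈ 0.816 rad (46.7°).
Interpolate at f = 2/3 with slerp weights a = sin((1−f)δ)/sin δ ≈ 0.369, b = sin(fδ)/sin δ ≈ 0.710.
p = a·p₁ + b·p₂ ≈ (0.787, 0.122, 0.605); φ = arcsin(p_z) ≈ 37.26°, λ = atan2(p_y, p_x) ≈ 8.81°.

≈ lat 37°, lon 9°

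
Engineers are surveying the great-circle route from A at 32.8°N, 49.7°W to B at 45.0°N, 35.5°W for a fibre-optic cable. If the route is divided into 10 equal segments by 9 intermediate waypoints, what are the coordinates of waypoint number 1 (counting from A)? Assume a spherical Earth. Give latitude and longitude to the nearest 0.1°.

≈ 34.1°N, 48.5°W

Write both endpoints as unit vectors p₁, p₂ with components (cos φ cos λ, cos φ sin λ, sin φ).
The central angle between the endpoints is δ = arccos(p₁·p₂) ≈ 0.286 rad (16.4°).
Interpolate at f = 1/10 with slerp weights a = sin((1−f)δ)/sin δ ≈ 0.902, b = sin(fδ)/sin δ ≈ 0.101.
p = a·p₁ + b·p₂ ≈ (0.549, -0.620, 0.560); φ = arcsin(p_z) ≈ 34.09°, λ = atan2(p_y, p_x) ≈ -48.48°.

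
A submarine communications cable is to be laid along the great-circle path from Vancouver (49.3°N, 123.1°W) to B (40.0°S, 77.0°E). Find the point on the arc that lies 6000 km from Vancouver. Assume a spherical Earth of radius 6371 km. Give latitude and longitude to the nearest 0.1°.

≈ (42.4°N, 156.1°E)

Convert each endpoint to a unit vector on the sphere (x = cos φ cos λ, y = cos φ sin λ, z = sin φ).
The central angle between the endpoints is δ = arccos(p₁·p₂) ≈ 2.845 rad (163.0°). The total great-circle distance is δ·R ≈ 2.845 × 6371 ≈ 18128 km, so the target fraction is f = 6000/18128 ≈ 0.331.
Interpolate at f ≈ 0.331 with slerp weights a = sin((1−f)δ)/sin δ ≈ 3.237, b = sin(fδ)/sin δ ≈ 2.770.
p = a·p₁ + b·p₂ ≈ (-0.676, 0.299, 0.674); φ = arcsin(p_z) ≈ 42.38°, λ = atan2(p_y, p_x) ≈ 156.14°.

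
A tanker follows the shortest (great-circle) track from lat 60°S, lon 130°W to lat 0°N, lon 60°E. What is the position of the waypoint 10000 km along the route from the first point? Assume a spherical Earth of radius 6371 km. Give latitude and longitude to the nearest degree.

Write both endpoints as unit vectors p₁, p₂ with components (cos φ cos λ, cos φ sin λ, sin φ).
The central angle between the endpoints is δ = arccos(p₁·p₂) ≈ 2.086 rad (119.5°). The total great-circle distance is δ·R ≈ 2.086 × 6371 ≈ 13288 km, so the target fraction is f = 10000/13288 ≈ 0.753.
Interpolate at f ≈ 0.753 with slerp weights a = sin((1−f)δ)/sin δ ≈ 0.567, b = sin(fδ)/sin δ ≈ 1.149.
p = a·p₁ + b·p₂ ≈ (0.392, 0.778, -0.491); φ = arcsin(p_z) ≈ -29.40°, λ = atan2(p_y, p_x) ≈ 63.24°.

≈ lat 29°S, lon 63°E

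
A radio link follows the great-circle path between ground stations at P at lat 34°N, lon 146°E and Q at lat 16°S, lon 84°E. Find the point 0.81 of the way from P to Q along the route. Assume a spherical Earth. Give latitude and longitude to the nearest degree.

Convert each endpoint to a unit vector on the sphere (x = cos φ cos λ, y = cos φ sin λ, z = sin φ).
The central angle between the endpoints is δ = arccos(p₁·p₂) ≈ 1.349 rad (77.3°).
Interpolate at f = 0.81 with slerp weights a = sin((1−f)δ)/sin δ ≈ 0.260, b = sin(fδ)/sin δ ≈ 0.910.
p = a·p₁ + b·p₂ ≈ (-0.087, 0.991, -0.106); φ = arcsin(p_z) ≈ -6.06°, λ = atan2(p_y, p_x) ≈ 95.03°.

≈ lat 6°S, lon 95°E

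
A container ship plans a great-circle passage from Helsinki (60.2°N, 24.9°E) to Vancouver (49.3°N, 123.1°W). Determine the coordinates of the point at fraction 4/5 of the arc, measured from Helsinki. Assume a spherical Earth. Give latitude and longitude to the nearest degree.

Write both endpoints as unit vectors p₁, p₂ with components (cos φ cos λ, cos φ sin λ, sin φ).
The central angle between the endpoints is δ = arccos(p₁·p₂) ≈ 1.178 rad (67.5°).
Interpolate at f = 4/5 with slerp weights a = sin((1−f)δ)/sin δ ≈ 0.253, b = sin(fδ)/sin δ ≈ 0.876.
p = a·p₁ + b·p₂ ≈ (-0.198, -0.425, 0.883); φ = arcsin(p_z) ≈ 62.01°, λ = atan2(p_y, p_x) ≈ -114.95°.

≈ (62°N, 115°W)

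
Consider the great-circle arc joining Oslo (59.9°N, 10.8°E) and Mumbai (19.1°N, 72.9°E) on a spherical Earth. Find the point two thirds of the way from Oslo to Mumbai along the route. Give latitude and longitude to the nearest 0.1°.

≈ (35.7°N, 60.5°E)

Write both endpoints as unit vectors p₁, p₂ with components (cos φ cos λ, cos φ sin λ, sin φ).
The central angle between the endpoints is δ = arccos(p₁·p₂) ≈ 1.042 rad (59.7°).
Interpolate at f = 2/3 with slerp weights a = sin((1−f)δ)/sin δ ≈ 0.394, b = sin(fδ)/sin δ ≈ 0.741.
p = a·p₁ + b·p₂ ≈ (0.400, 0.707, 0.584); φ = arcsin(p_z) ≈ 35.70°, λ = atan2(p_y, p_x) ≈ 60.48°.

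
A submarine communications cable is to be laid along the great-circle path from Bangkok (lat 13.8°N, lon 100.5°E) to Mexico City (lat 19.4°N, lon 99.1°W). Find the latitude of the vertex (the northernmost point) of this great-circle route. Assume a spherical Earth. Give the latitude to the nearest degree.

The great circle lies in the plane with unit normal n̂ = (p₁ × p₂)/|p₁ × p₂|.
Here n̂_z ≈ +0.495; the vertex latitude is φ_max = arccos|n̂_z| ≈ 60.4°.
Check via Clairaut: cos φ_max = |cos φ₁| · sin C = cos(13.8°)·sin(30.6°) ≈ 0.495, again giving ≈ 60.4°.

≈ 60°N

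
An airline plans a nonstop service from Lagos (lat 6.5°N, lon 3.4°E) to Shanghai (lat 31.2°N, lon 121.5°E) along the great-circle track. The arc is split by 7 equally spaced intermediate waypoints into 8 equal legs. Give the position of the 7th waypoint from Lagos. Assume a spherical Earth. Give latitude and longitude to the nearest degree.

≈ lat 35°N, lon 106°E

The haversine formula gives a central angle δ ≈ 1.919 rad (110.0°) between the endpoints.
Interpolate at f = 7/8 with slerp weights a = sin((1−f)δ)/sin δ ≈ 0.253, b = sin(fδ)/sin δ ≈ 1.058.
p = a·p₁ + b·p₂ ≈ (-0.222, 0.786, 0.577); φ = arcsin(p_z) ≈ 35.21°, λ = atan2(p_y, p_x) ≈ 105.76°.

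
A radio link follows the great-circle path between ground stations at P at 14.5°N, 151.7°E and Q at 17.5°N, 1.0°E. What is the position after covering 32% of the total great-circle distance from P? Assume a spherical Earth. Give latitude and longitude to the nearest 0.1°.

Convert each endpoint to a unit vector on the sphere (x = cos φ cos λ, y = cos φ sin λ, z = sin φ).
The central angle between the endpoints is δ = arccos(p₁·p₂) ≈ 2.389 rad (136.9°).
Interpolate at f = 0.32 with slerp weights a = sin((1−f)δ)/sin δ ≈ 1.461, b = sin(fδ)/sin δ ≈ 1.013.
p = a·p₁ + b·p₂ ≈ (-0.280, 0.687, 0.670); φ = arcsin(p_z) ≈ 42.09°, λ = atan2(p_y, p_x) ≈ 112.14°.

≈ 42.1°N, 112.1°E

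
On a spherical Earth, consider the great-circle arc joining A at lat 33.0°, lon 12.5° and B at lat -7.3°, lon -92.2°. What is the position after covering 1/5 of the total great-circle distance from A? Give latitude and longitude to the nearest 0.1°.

Write both endpoints as unit vectors p₁, p₂ with components (cos φ cos λ, cos φ sin λ, sin φ).
The central angle between the endpoints is δ = arccos(p₁·p₂) ≈ 1.855 rad (106.3°).
Interpolate at f = 1/5 with slerp weights a = sin((1−f)δ)/sin δ ≈ 1.038, b = sin(fδ)/sin δ ≈ 0.378.
p = a·p₁ + b·p₂ ≈ (0.835, -0.186, 0.517); φ = arcsin(p_z) ≈ 31.15°, λ = atan2(p_y, p_x) ≈ -12.55°.

≈ lat 31.1°, lon -12.5°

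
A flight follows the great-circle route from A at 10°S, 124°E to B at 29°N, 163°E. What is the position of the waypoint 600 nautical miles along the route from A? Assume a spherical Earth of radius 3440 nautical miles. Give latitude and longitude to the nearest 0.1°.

≈ 2.6°S, 130.8°E

From cos δ = sin φ₁ sin φ₂ + cos φ₁ cos φ₂ cos Δλ, the central angle is δ ≈ 0.946 rad (54.2°). The total great-circle distance is δ·R ≈ 0.946 × 3440 ≈ 3253 nmi, so the target fraction is f = 600/3253 ≈ 0.184.
Interpolate at f ≈ 0.184 with slerp weights a = sin((1−f)δ)/sin δ ≈ 0.860, b = sin(fδ)/sin δ ≈ 0.214.
p = a·p₁ + b·p₂ ≈ (-0.652, 0.757, -0.046); φ = arcsin(p_z) ≈ -2.61°, λ = atan2(p_y, p_x) ≈ 130.77°.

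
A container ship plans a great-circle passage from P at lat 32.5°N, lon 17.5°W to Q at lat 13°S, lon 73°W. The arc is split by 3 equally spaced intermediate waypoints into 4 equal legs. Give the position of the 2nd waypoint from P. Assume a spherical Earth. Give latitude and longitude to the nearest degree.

≈ lat 11°N, lon 47°W

Write both endpoints as unit vectors p₁, p₂ with components (cos φ cos λ, cos φ sin λ, sin φ).
The central angle between the endpoints is δ = arccos(p₁·p₂) ≈ 1.219 rad (69.8°).
Interpolate at f = 2/4 with slerp weights a = sin((1−f)δ)/sin δ ≈ 0.610, b = sin(fδ)/sin δ ≈ 0.610.
p = a·p₁ + b·p₂ ≈ (0.664, -0.723, 0.190); φ = arcsin(p_z) ≈ 10.98°, λ = atan2(p_y, p_x) ≈ -47.42°.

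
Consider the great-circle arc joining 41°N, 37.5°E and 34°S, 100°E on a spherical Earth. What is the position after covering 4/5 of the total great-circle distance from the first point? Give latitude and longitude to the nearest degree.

≈ 19°S, 87°E

Write both endpoints as unit vectors p₁, p₂ with components (cos φ cos λ, cos φ sin λ, sin φ).
The central angle between the endpoints is δ = arccos(p₁·p₂) ≈ 1.649 rad (94.5°).
Interpolate at f = 4/5 with slerp weights a = sin((1−f)δ)/sin δ ≈ 0.325, b = sin(fδ)/sin δ ≈ 0.971.
p = a·p₁ + b·p₂ ≈ (0.055, 0.942, -0.330); φ = arcsin(p_z) ≈ -19.28°, λ = atan2(p_y, p_x) ≈ 86.68°.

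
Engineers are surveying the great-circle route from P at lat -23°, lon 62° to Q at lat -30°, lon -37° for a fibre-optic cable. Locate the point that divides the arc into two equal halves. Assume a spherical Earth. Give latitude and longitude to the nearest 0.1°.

The haversine formula gives a central angle δ ≈ 1.500 rad (85.9°) between the endpoints.
Interpolate at f = 1/2 with slerp weights a = sin((1−f)δ)/sin δ ≈ 0.683, b = sin(fδ)/sin δ ≈ 0.683.
p = a·p₁ + b·p₂ ≈ (0.768, 0.199, -0.609); φ = arcsin(p_z) ≈ -37.50°, λ = atan2(p_y, p_x) ≈ 14.54°.

≈ lat -37.5°, lon 14.5°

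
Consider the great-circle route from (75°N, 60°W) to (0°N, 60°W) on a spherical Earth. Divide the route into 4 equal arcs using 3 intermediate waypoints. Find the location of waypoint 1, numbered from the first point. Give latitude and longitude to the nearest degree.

The haversine formula gives a central angle δ ≈ 1.309 rad (75.0°) between the endpoints.
Interpolate at f = 1/4 with slerp weights a = sin((1−f)δ)/sin δ ≈ 0.861, b = sin(fδ)/sin δ ≈ 0.333.
p = a·p₁ + b·p₂ ≈ (0.278, -0.481, 0.831); φ = arcsin(p_z) ≈ 56.25°, λ = atan2(p_y, p_x) ≈ -60.00°.

≈ (56°N, 60°W)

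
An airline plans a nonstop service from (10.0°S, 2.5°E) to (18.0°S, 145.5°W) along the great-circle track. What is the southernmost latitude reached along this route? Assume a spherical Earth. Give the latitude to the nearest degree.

The great circle lies in the plane with unit normal n̂ = (p₁ × p₂)/|p₁ × p₂|.
Here n̂_z ≈ -0.739; the vertex latitude is φ_max = arccos|n̂_z| ≈ 42.4°.

≈ 42°S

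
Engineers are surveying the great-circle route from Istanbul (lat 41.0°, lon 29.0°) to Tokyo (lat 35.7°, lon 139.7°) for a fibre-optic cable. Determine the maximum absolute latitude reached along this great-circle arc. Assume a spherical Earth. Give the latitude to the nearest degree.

The great circle lies in the plane with unit normal n̂ = (p₁ × p₂)/|p₁ × p₂|.
Here n̂_z ≈ +0.581; the vertex latitude is φ_max = arccos|n̂_z| ≈ 54.5°.
Check via Clairaut: cos φ_max = |cos φ₁| · sin C = cos(41.0°)·sin(50.4°) ≈ 0.581, again giving ≈ 54.5°.

≈ 54°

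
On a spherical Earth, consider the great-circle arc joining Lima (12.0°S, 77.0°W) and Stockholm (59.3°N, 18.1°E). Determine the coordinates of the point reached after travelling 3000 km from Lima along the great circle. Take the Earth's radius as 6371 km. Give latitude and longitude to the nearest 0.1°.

≈ (11.1°N, 63.0°W)

Write both endpoints as unit vectors p₁, p₂ with components (cos φ cos λ, cos φ sin λ, sin φ).
The central angle between the endpoints is δ = arccos(p₁·p₂) ≈ 1.796 rad (102.9°). The total great-circle distance is δ·R ≈ 1.796 × 6371 ≈ 11441 km, so the target fraction is f = 3000/11441 ≈ 0.262.
Interpolate at f ≈ 0.262 with slerp weights a = sin((1−f)δ)/sin δ ≈ 0.995, b = sin(fδ)/sin δ ≈ 0.465.
p = a·p₁ + b·p₂ ≈ (0.445, -0.875, 0.193); φ = arcsin(p_z) ≈ 11.15°, λ = atan2(p_y, p_x) ≈ -63.04°.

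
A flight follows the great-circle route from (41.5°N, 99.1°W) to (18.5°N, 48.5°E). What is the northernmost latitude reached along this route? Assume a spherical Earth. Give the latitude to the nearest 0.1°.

The great circle lies in the plane with unit normal n̂ = (p₁ × p₂)/|p₁ × p₂|.
Here n̂_z ≈ +0.413; the vertex latitude is φ_max = arccos|n̂_z| ≈ 65.6°.
Check via Clairaut: cos φ_max = |cos φ₁| · sin C = cos(41.5°)·sin(33.5°) ≈ 0.413, again giving ≈ 65.6°.

≈ 65.6°N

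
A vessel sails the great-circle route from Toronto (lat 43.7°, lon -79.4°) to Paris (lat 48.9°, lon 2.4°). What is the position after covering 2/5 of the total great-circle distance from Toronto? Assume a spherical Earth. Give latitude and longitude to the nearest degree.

≈ lat 53°, lon -50°

Convert each endpoint to a unit vector on the sphere (x = cos φ cos λ, y = cos φ sin λ, z = sin φ).
The central angle between the endpoints is δ = arccos(p₁·p₂) ≈ 0.942 rad (54.0°).
Interpolate at f = 2/5 with slerp weights a = sin((1−f)δ)/sin δ ≈ 0.662, b = sin(fδ)/sin δ ≈ 0.455.
p = a·p₁ + b·p₂ ≈ (0.387, -0.458, 0.800); φ = arcsin(p_z) ≈ 53.16°, λ = atan2(p_y, p_x) ≈ -49.82°.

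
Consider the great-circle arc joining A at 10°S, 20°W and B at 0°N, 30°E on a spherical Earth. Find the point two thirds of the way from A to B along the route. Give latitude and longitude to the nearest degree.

Write both endpoints as unit vectors p₁, p₂ with components (cos φ cos λ, cos φ sin λ, sin φ).
The central angle between the endpoints is δ = arccos(p₁·p₂) ≈ 0.885 rad (50.7°).
Interpolate at f = 2/3 with slerp weights a = sin((1−f)δ)/sin δ ≈ 0.376, b = sin(fδ)/sin δ ≈ 0.719.
p = a·p₁ + b·p₂ ≈ (0.970, 0.233, -0.065); φ = arcsin(p_z) ≈ -3.74°, λ = atan2(p_y, p_x) ≈ 13.50°.

≈ 4°S, 13°E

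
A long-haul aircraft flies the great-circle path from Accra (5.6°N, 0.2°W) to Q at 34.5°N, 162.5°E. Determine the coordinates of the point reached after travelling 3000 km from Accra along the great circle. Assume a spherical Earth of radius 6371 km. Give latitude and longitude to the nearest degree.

Convert each endpoint to a unit vector on the sphere (x = cos φ cos λ, y = cos φ sin λ, z = sin φ).
The central angle between the endpoints is δ = arccos(p₁·p₂) ≈ 2.386 rad (136.7°). The total great-circle distance is δ·R ≈ 2.386 × 6371 ≈ 15201 km, so the target fraction is f = 3000/15201 ≈ 0.197.
Interpolate at f ≈ 0.197 with slerp weights a = sin((1−f)δ)/sin δ ≈ 1.373, b = sin(fδ)/sin δ ≈ 0.662.
p = a·p₁ + b·p₂ ≈ (0.846, 0.159, 0.509); φ = arcsin(p_z) ≈ 30.57°, λ = atan2(p_y, p_x) ≈ 10.65°.

≈ 31°N, 11°E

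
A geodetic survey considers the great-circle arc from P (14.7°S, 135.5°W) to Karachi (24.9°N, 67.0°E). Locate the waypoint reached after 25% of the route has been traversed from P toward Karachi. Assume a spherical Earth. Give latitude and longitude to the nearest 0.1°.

≈ (5.8°N, 169.1°W)

Write both endpoints as unit vectors p₁, p₂ with components (cos φ cos λ, cos φ sin λ, sin φ).
The central angle between the endpoints is δ = arccos(p₁·p₂) ≈ 2.732 rad (156.6°).
Interpolate at f = 0.25 with slerp weights a = sin((1−f)δ)/sin δ ≈ 2.231, b = sin(fδ)/sin δ ≈ 1.586.
p = a·p₁ + b·p₂ ≈ (-0.977, -0.188, 0.102); φ = arcsin(p_z) ≈ 5.84°, λ = atan2(p_y, p_x) ≈ -169.10°.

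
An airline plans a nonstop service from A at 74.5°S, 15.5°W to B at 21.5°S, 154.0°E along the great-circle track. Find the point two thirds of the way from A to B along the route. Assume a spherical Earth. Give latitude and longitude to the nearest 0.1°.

≈ 49.4°S, 152.0°E

Write both endpoints as unit vectors p₁, p₂ with components (cos φ cos λ, cos φ sin λ, sin φ).
The central angle between the endpoints is δ = arccos(p₁·p₂) ≈ 1.462 rad (83.8°).
Interpolate at f = 2/3 with slerp weights a = sin((1−f)δ)/sin δ ≈ 0.471, b = sin(fδ)/sin δ ≈ 0.832.
p = a·p₁ + b·p₂ ≈ (-0.575, 0.306, -0.759); φ = arcsin(p_z) ≈ -49.37°, λ = atan2(p_y, p_x) ≈ 151.98°.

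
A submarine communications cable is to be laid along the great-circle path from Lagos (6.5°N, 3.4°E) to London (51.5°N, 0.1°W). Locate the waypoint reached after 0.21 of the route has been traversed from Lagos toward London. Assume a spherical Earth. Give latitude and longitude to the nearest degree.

≈ 16°N, 3°E

Convert each endpoint to a unit vector on the sphere (x = cos φ cos λ, y = cos φ sin λ, z = sin φ).
The central angle between the endpoints is δ = arccos(p₁·p₂) ≈ 0.787 rad (45.1°).
Interpolate at f = 0.21 with slerp weights a = sin((1−f)δ)/sin δ ≈ 0.822, b = sin(fδ)/sin δ ≈ 0.232.
p = a·p₁ + b·p₂ ≈ (0.960, 0.048, 0.275); φ = arcsin(p_z) ≈ 15.96°, λ = atan2(p_y, p_x) ≈ 2.87°.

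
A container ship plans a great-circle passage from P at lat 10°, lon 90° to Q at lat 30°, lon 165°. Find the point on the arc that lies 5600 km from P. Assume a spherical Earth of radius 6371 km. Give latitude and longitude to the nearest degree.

≈ lat 28°, lon 140°

The haversine formula gives a central angle δ ≈ 1.258 rad (72.1°) between the endpoints. The total great-circle distance is δ·R ≈ 1.258 × 6371 ≈ 8016 km, so the target fraction is f = 5600/8016 ≈ 0.699.
Interpolate at f ≈ 0.699 with slerp weights a = sin((1−f)δ)/sin δ ≈ 0.389, b = sin(fδ)/sin δ ≈ 0.809.
p = a·p₁ + b·p₂ ≈ (-0.677, 0.565, 0.472); φ = arcsin(p_z) ≈ 28.18°, λ = atan2(p_y, p_x) ≈ 140.18°.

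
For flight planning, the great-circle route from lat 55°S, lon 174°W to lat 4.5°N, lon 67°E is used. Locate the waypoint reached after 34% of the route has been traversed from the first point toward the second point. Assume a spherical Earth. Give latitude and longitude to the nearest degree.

From cos δ = sin φ₁ sin φ₂ + cos φ₁ cos φ₂ cos Δλ, the central angle is δ ≈ 1.919 rad (110.0°).
Interpolate at f = 0.34 with slerp weights a = sin((1−f)δ)/sin δ ≈ 1.015, b = sin(fδ)/sin δ ≈ 0.646.
p = a·p₁ + b·p₂ ≈ (-0.327, 0.532, -0.781); φ = arcsin(p_z) ≈ -51.34°, λ = atan2(p_y, p_x) ≈ 121.61°.

≈ lat 51°S, lon 122°E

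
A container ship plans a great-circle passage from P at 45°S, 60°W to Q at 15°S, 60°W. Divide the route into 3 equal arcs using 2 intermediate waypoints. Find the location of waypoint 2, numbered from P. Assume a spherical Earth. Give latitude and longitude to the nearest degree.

Convert each endpoint to a unit vector on the sphere (x = cos φ cos λ, y = cos φ sin λ, z = sin φ).
The central angle between the endpoints is δ = arccos(p₁·p₂) ≈ 0.524 rad (30.0°).
Interpolate at f = 2/3 with slerp weights a = sin((1−f)δ)/sin δ ≈ 0.347, b = sin(fδ)/sin δ ≈ 0.684.
p = a·p₁ + b·p₂ ≈ (0.453, -0.785, -0.423); φ = arcsin(p_z) ≈ -25.00°, λ = atan2(p_y, p_x) ≈ -60.00°.

≈ 25°S, 60°W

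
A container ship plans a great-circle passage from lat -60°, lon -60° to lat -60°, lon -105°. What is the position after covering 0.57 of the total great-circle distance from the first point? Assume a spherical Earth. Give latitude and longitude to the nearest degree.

The haversine formula gives a central angle δ ≈ 0.385 rad (22.1°) between the endpoints.
Interpolate at f = 0.57 with slerp weights a = sin((1−f)δ)/sin δ ≈ 0.439, b = sin(fδ)/sin δ ≈ 0.580.
p = a·p₁ + b·p₂ ≈ (0.035, -0.470, -0.882); φ = arcsin(p_z) ≈ -61.89°, λ = atan2(p_y, p_x) ≈ -85.78°.

≈ lat -62°, lon -86°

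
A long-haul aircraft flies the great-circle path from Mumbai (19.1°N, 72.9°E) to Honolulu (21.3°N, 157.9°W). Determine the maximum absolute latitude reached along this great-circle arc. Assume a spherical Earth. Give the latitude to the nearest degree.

≈ 41°N

The great circle lies in the plane with unit normal n̂ = (p₁ × p₂)/|p₁ × p₂|.
Here n̂_z ≈ +0.759; the vertex latitude is φ_max = arccos|n̂_z| ≈ 40.6°.
Check via Clairaut: cos φ_max = |cos φ₁| · sin C = cos(19.1°)·sin(53.4°) ≈ 0.759, again giving ≈ 40.6°.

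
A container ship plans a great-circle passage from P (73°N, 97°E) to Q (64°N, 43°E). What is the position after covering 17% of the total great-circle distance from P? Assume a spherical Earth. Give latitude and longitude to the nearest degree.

Convert each endpoint to a unit vector on the sphere (x = cos φ cos λ, y = cos φ sin λ, z = sin φ).
The central angle between the endpoints is δ = arccos(p₁·p₂) ≈ 0.363 rad (20.8°).
Interpolate at f = 0.17 with slerp weights a = sin((1−f)δ)/sin δ ≈ 0.836, b = sin(fδ)/sin δ ≈ 0.174.
p = a·p₁ + b·p₂ ≈ (0.026, 0.294, 0.955); φ = arcsin(p_z) ≈ 72.81°, λ = atan2(p_y, p_x) ≈ 84.97°.

≈ (73°N, 85°E)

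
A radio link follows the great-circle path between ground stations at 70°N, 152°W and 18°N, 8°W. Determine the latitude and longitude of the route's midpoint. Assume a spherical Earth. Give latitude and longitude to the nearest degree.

≈ 61°N, 25°W

Convert each endpoint to a unit vector on the sphere (x = cos φ cos λ, y = cos φ sin λ, z = sin φ).
The central angle between the endpoints is δ = arccos(p₁·p₂) ≈ 1.544 rad (88.4°).
Interpolate at f = 1/2 with slerp weights a = sin((1−f)δ)/sin δ ≈ 0.698, b = sin(fδ)/sin δ ≈ 0.698.
p = a·p₁ + b·p₂ ≈ (0.446, -0.204, 0.871); φ = arcsin(p_z) ≈ 60.60°, λ = atan2(p_y, p_x) ≈ -24.60°.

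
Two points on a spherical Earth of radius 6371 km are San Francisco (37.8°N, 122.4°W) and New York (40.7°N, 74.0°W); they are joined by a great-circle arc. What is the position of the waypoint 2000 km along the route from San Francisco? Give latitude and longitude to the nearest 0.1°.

The haversine formula gives a central angle δ ≈ 0.648 rad (37.1°) between the endpoints. The total great-circle distance is δ·R ≈ 0.648 × 6371 ≈ 4127 km, so the target fraction is f = 2000/4127 ≈ 0.485.
Interpolate at f ≈ 0.485 with slerp weights a = sin((1−f)δ)/sin δ ≈ 0.543, b = sin(fδ)/sin δ ≈ 0.512.
p = a·p₁ + b·p₂ ≈ (-0.123, -0.735, 0.667); φ = arcsin(p_z) ≈ 41.80°, λ = atan2(p_y, p_x) ≈ -99.50°.

≈ (41.8°N, 99.5°W)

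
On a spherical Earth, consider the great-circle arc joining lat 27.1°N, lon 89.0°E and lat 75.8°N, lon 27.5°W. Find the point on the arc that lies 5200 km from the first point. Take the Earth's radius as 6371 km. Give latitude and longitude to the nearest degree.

≈ lat 70°N, lon 58°E

Write both endpoints as unit vectors p₁, p₂ with components (cos φ cos λ, cos φ sin λ, sin φ).
The central angle between the endpoints is δ = arccos(p₁·p₂) ≈ 1.219 rad (69.9°). The total great-circle distance is δ·R ≈ 1.219 × 6371 ≈ 7769 km, so the target fraction is f = 5200/7769 ≈ 0.669.
Interpolate at f ≈ 0.669 with slerp weights a = sin((1−f)δ)/sin δ ≈ 0.418, b = sin(fδ)/sin δ ≈ 0.776.
p = a·p₁ + b·p₂ ≈ (0.175, 0.284, 0.943); φ = arcsin(p_z) ≈ 70.50°, λ = atan2(p_y, p_x) ≈ 58.32°.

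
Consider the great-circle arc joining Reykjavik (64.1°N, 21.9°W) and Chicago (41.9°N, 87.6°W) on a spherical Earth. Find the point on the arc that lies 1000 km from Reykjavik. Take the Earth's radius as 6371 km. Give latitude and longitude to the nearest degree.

Write both endpoints as unit vectors p₁, p₂ with components (cos φ cos λ, cos φ sin λ, sin φ).
The central angle between the endpoints is δ = arccos(p₁·p₂) ≈ 0.746 rad (42.7°). The total great-circle distance is δ·R ≈ 0.746 × 6371 ≈ 4752 km, so the target fraction is f = 1000/4752 ≈ 0.210.
Interpolate at f ≈ 0.210 with slerp weights a = sin((1−f)δ)/sin δ ≈ 0.818, b = sin(fδ)/sin δ ≈ 0.230.
p = a·p₁ + b·p₂ ≈ (0.339, -0.305, 0.890); φ = arcsin(p_z) ≈ 62.89°, λ = atan2(p_y, p_x) ≈ -41.95°.

≈ 63°N, 42°W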